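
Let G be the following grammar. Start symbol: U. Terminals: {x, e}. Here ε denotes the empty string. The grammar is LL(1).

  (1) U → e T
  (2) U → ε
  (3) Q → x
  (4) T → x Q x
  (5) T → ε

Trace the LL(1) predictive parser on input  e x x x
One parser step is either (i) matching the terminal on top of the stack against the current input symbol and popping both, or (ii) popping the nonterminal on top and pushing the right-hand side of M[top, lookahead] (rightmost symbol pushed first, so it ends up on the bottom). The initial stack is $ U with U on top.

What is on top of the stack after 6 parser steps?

x

     Stack    Input      Action
  1  $ U      e x x x $  expand U → e T
  2  $ T e    e x x x $  match e
  3  $ T      x x x $    expand T → x Q x
  4  $ x Q x  x x x $    match x
  5  $ x Q    x x $      expand Q → x
  6  $ x x    x x $      match x
Stack after step 6: $ x (top = x).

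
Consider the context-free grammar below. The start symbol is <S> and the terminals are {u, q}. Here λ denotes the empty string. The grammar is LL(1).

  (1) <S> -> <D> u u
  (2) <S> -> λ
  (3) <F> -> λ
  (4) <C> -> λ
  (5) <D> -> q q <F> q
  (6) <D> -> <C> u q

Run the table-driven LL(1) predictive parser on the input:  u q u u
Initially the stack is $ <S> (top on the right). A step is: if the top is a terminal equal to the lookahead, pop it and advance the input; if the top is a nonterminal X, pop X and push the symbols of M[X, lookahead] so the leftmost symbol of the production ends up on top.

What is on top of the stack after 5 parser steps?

u

     Stack          Input      Action
  1  $ <S>          u q u u $  expand <S> -> <D> u u
  2  $ u u <D>      u q u u $  expand <D> -> <C> u q
  3  $ u u q u <C>  u q u u $  expand <C> -> λ
  4  $ u u q u      u q u u $  match u
  5  $ u u q        q u u $    match q
Stack after step 5: $ u u (top = u).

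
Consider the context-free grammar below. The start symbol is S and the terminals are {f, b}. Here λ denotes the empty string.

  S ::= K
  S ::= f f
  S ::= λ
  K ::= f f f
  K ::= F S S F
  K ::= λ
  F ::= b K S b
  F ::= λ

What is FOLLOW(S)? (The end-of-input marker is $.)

{$, b, f}

FIRST(F): from F::=b K S b we get {b}; from F::=λ we get {λ}. So FIRST(F) = {λ, b}.
FIRST(S): from S::=K we get {λ, b, f}; from S::=f f we get {f}; from S::=λ we get {λ}. So FIRST(S) = {λ, b, f}.
FIRST(K): from K::=f f f we get {f}; from K::=F S S F we get {λ, b, f}; from K::=λ we get {λ}. So FIRST(K) = {λ, b, f}.
FOLLOW(S) includes $ since S is the start symbol.
FOLLOW(S): in K::=F S S F (occurrence 1), S is followed by S F with FIRST {λ, b, f}; in K::=F S S F (occurrence 1), the suffix after S is nullable, so FOLLOW(S) ⊇ FOLLOW(K) = {$, b, f}; in K::=F S S F (occurrence 2), S is followed by F with FIRST {λ, b}; in K::=F S S F (occurrence 2), the suffix after S is nullable, so FOLLOW(S) ⊇ FOLLOW(K) = {$, b, f}; in F::=b K S b, S is followed by b with FIRST {b}. Thus FOLLOW(S) = {$, b, f}.
FOLLOW(K): in S::=K, the suffix after K is empty, so FOLLOW(K) ⊇ FOLLOW(S) = {$, b, f}; in F::=b K S b, K is followed by S b with FIRST {b, f}. Thus FOLLOW(K) = {$, b, f}.
FOLLOW(F): in K::=F S S F (occurrence 1), F is followed by S S F with FIRST {λ, b, f}; in K::=F S S F (occurrence 1), the suffix after F is nullable, so FOLLOW(F) ⊇ FOLLOW(K) = {$, b, f}; in K::=F S S F (occurrence 2), the suffix after F is empty, so FOLLOW(F) ⊇ FOLLOW(K) = {$, b, f}. Thus FOLLOW(F) = {$, b, f}.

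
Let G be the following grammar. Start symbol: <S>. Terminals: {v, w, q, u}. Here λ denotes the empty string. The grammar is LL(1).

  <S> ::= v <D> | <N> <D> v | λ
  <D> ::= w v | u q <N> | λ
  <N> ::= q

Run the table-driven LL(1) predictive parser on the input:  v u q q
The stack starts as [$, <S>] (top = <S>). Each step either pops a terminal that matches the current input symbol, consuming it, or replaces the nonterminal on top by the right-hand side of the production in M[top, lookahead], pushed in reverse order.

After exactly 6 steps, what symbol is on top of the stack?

     Stack      Input      Action
  1  $ <S>      v u q q $  expand <S> ::= v <D>
  2  $ <D> v    v u q q $  match v
  3  $ <D>      u q q $    expand <D> ::= u q <N>
  4  $ <N> q u  u q q $    match u
  5  $ <N> q    q q $      match q
  6  $ <N>      q $        expand <N> ::= q
Stack after step 6: $ q (top = q).

q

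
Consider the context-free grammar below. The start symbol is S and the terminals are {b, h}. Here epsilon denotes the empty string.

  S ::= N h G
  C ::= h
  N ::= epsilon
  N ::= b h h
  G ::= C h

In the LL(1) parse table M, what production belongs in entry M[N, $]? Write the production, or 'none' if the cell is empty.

none

FIRST(C): from C::=h we get {h}. So FIRST(C) = {h}.
FIRST(N): from N::=epsilon we get {epsilon}; from N::=b h h we get {b}. So FIRST(N) = {epsilon, b}.
FIRST(S): from S::=N h G we get {b, h}. So FIRST(S) = {b, h}.
FIRST(G): from G::=C h we get {h}. So FIRST(G) = {h}.
FOLLOW(S) includes $ since S is the start symbol.
FOLLOW(N): in S::=N h G, N is followed by h G with FIRST {h}. Thus FOLLOW(N) = {h}.
For N ::= epsilon: FIRST(epsilon) = {epsilon}, so it goes in M[N, t] for t ∈ {}; since epsilon ∈ FIRST, also for every t ∈ FOLLOW(N) = {h}.
For N ::= b h h: FIRST(b h h) = {b}, so it goes in M[N, t] for t ∈ {b}.
None of these place a production in M[N, $].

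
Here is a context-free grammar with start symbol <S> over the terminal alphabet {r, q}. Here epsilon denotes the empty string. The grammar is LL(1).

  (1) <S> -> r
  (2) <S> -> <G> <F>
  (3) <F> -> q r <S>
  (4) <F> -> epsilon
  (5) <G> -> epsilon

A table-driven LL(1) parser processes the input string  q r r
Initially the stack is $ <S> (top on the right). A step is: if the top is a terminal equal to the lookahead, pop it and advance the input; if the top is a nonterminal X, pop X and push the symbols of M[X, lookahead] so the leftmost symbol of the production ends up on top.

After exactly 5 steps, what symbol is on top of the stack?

<S>

     Stack      Input    Action
  1  $ <S>      q r r $  expand <S> -> <G> <F>
  2  $ <F> <G>  q r r $  expand <G> -> epsilon
  3  $ <F>      q r r $  expand <F> -> q r <S>
  4  $ <S> r q  q r r $  match q
  5  $ <S> r    r r $    match r
Stack after step 5: $ <S> (top = <S>).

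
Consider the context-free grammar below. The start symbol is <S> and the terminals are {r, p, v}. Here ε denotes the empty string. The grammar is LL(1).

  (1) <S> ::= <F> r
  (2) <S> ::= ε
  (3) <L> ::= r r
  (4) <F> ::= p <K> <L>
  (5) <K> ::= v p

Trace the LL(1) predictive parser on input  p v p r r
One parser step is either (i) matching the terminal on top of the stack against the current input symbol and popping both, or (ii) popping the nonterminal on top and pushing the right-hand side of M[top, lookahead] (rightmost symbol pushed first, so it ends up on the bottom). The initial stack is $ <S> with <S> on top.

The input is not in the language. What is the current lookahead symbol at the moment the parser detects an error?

$

      Stack          Input        Action
   1  $ <S>          p v p r r $  expand <S> ::= <F> r
   2  $ r <F>        p v p r r $  expand <F> ::= p <K> <L>
   3  $ r <L> <K> p  p v p r r $  match p
   4  $ r <L> <K>    v p r r $    expand <K> ::= v p
   5  $ r <L> p v    v p r r $    match v
   6  $ r <L> p      p r r $      match p
   7  $ r <L>        r r $        expand <L> ::= r r
   8  $ r r r        r r $        match r
   9  $ r r          r $          match r
  10  $ r            $            error: top is terminal r but lookahead is $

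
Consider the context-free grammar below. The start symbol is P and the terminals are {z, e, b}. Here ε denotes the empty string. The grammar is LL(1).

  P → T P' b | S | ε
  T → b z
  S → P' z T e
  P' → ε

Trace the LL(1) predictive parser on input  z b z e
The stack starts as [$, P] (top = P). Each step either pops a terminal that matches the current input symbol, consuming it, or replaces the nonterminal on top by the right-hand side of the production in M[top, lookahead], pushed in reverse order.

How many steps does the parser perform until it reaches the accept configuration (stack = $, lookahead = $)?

8

step 1: stack=$ P  input=z b z e $  — expand P → S
step 2: stack=$ S  input=z b z e $  — expand S → P' z T e
step 3: stack=$ e T z P'  input=z b z e $  — expand P' → ε
step 4: stack=$ e T z  input=z b z e $  — match z
step 5: stack=$ e T  input=b z e $  — expand T → b z
step 6: stack=$ e z b  input=b z e $  — match b
step 7: stack=$ e z  input=z e $  — match z
step 8: stack=$ e  input=e $  — match e
Accept reached after 8 steps.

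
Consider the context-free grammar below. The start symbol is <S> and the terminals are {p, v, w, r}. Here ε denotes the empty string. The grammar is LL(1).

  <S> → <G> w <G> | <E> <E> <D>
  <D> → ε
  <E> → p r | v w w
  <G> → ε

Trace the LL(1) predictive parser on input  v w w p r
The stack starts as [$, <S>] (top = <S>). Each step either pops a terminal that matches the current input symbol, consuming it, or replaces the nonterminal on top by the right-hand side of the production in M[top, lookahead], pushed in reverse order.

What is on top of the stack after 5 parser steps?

     Stack            Input        Action
  1  $ <S>            v w w p r $  expand <S> → <E> <E> <D>
  2  $ <D> <E> <E>    v w w p r $  expand <E> → v w w
  3  $ <D> <E> w w v  v w w p r $  match v
  4  $ <D> <E> w w    w w p r $    match w
  5  $ <D> <E> w      w p r $      match w
Stack after step 5: $ <D> <E> (top = <E>).

<E>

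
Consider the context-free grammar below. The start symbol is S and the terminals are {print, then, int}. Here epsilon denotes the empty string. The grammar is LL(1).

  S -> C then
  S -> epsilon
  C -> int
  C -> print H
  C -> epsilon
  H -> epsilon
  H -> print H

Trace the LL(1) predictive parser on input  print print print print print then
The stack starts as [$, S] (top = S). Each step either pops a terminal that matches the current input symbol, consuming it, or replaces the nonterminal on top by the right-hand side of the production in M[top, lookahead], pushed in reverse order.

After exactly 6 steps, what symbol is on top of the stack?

print

step 1: stack=$ S  input=print print print print print then $  — expand S -> C then
step 2: stack=$ then C  input=print print print print print then $  — expand C -> print H
step 3: stack=$ then H print  input=print print print print print then $  — match print
step 4: stack=$ then H  input=print print print print then $  — expand H -> print H
step 5: stack=$ then H print  input=print print print print then $  — match print
step 6: stack=$ then H  input=print print print then $  — expand H -> print H
Stack after step 6: $ then H print (top = print).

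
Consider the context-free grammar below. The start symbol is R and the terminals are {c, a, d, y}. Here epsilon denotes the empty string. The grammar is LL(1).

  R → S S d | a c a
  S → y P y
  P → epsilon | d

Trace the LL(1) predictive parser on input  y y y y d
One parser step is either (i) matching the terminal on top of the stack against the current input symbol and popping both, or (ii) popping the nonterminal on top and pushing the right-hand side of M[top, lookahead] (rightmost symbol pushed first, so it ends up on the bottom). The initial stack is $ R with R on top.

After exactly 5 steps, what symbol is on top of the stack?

     Stack        Input        Action
  1  $ R          y y y y d $  expand R → S S d
  2  $ d S S      y y y y d $  expand S → y P y
  3  $ d S y P y  y y y y d $  match y
  4  $ d S y P    y y y d $    expand P → epsilon
  5  $ d S y      y y y d $    match y
Stack after step 5: $ d S (top = S).

S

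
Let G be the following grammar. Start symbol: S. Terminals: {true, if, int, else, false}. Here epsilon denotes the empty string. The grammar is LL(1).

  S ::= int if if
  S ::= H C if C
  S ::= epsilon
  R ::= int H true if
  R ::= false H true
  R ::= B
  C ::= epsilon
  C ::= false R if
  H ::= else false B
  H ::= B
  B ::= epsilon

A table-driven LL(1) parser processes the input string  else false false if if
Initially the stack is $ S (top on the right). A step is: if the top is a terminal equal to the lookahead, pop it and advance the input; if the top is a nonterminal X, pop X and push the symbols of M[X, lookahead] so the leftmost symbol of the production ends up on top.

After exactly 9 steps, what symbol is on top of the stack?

step 1: stack=$ S  input=else false false if if $  — expand S ::= H C if C
step 2: stack=$ C if C H  input=else false false if if $  — expand H ::= else false B
step 3: stack=$ C if C B false else  input=else false false if if $  — match else
step 4: stack=$ C if C B false  input=false false if if $  — match false
step 5: stack=$ C if C B  input=false if if $  — expand B ::= epsilon
step 6: stack=$ C if C  input=false if if $  — expand C ::= false R if
step 7: stack=$ C if if R false  input=false if if $  — match false
step 8: stack=$ C if if R  input=if if $  — expand R ::= B
step 9: stack=$ C if if B  input=if if $  — expand B ::= epsilon
Stack after step 9: $ C if if (top = if).

if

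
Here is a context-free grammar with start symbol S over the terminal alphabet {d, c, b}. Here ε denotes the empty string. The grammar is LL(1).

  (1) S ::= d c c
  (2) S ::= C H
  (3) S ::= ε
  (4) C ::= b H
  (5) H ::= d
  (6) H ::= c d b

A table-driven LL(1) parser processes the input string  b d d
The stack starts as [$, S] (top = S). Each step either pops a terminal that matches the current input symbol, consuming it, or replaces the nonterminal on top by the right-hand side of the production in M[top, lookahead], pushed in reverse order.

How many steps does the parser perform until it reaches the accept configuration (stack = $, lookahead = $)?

step 1: stack=$ S  input=b d d $  — expand S ::= C H
step 2: stack=$ H C  input=b d d $  — expand C ::= b H
step 3: stack=$ H H b  input=b d d $  — match b
step 4: stack=$ H H  input=d d $  — expand H ::= d
step 5: stack=$ H d  input=d d $  — match d
step 6: stack=$ H  input=d $  — expand H ::= d
step 7: stack=$ d  input=d $  — match d
Accept reached after 7 steps.

7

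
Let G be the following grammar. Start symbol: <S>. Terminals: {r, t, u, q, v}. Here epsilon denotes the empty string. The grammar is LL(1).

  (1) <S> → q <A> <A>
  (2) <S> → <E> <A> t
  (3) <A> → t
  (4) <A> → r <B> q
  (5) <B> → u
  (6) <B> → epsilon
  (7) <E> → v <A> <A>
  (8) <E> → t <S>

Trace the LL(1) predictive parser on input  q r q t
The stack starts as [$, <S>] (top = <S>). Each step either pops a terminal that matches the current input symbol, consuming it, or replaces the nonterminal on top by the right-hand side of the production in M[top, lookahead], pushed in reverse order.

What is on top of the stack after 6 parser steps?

     Stack          Input      Action
  1  $ <S>          q r q t $  expand <S> → q <A> <A>
  2  $ <A> <A> q    q r q t $  match q
  3  $ <A> <A>      r q t $    expand <A> → r <B> q
  4  $ <A> q <B> r  r q t $    match r
  5  $ <A> q <B>    q t $      expand <B> → epsilon
  6  $ <A> q        q t $      match q
Stack after step 6: $ <A> (top = <A>).

<A>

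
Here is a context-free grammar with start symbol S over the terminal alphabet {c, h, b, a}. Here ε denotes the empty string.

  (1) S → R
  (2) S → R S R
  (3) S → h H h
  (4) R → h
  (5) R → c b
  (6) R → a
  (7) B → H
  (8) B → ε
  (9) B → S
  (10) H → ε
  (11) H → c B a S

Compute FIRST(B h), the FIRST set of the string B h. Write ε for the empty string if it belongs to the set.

FIRST(R): from R→h we get {h}; from R→c b we get {c}; from R→a we get {a}. So FIRST(R) = {a, c, h}.
FIRST(H): from H→ε we get {ε}; from H→c B a S we get {c}. So FIRST(H) = {ε, c}.
FIRST(S): from S→R we get {a, c, h}; from S→R S R we get {a, c, h}; from S→h H h we get {h}. So FIRST(S) = {a, c, h}.
FIRST(B): from B→H we get {ε, c}; from B→ε we get {ε}; from B→S we get {a, c, h}. So FIRST(B) = {ε, a, c, h}.
FIRST(B h): take FIRST of each symbol in turn, carrying on past any symbol whose FIRST contains ε; result {a, c, h}.

{a, c, h}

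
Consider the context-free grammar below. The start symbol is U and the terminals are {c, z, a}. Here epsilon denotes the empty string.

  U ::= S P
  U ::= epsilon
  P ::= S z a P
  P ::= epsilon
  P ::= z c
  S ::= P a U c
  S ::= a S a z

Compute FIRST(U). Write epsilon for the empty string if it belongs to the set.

FIRST(U) = {epsilon, a, z}  (via S P)
FIRST(P) = {epsilon, a, z}  (via S z a P)
FIRST(S) = {a, z}  (via P a U c)

{epsilon, a, z}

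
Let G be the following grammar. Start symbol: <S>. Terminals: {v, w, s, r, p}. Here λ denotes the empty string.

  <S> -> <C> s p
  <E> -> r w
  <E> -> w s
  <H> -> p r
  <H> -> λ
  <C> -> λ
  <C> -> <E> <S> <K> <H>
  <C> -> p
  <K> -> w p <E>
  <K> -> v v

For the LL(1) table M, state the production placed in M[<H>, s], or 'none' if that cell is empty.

<H> -> λ

FIRST(<E>): from <E>->r w we get {r}; from <E>->w s we get {w}. So FIRST(<E>) = {r, w}.
FIRST(<H>): from <H>->p r we get {p}; from <H>->λ we get {λ}. So FIRST(<H>) = {λ, p}.
FIRST(<K>): from <K>->w p <E> we get {w}; from <K>->v v we get {v}. So FIRST(<K>) = {v, w}.
FIRST(<C>): from <C>->λ we get {λ}; from <C>-><E> <S> <K> <H> we get {r, w}; from <C>->p we get {p}. So FIRST(<C>) = {λ, p, r, w}.
FIRST(<S>): from <S>-><C> s p we get {p, r, s, w}. So FIRST(<S>) = {p, r, s, w}.
FOLLOW(<S>) includes $ since <S> is the start symbol.
FOLLOW(<C>): in <S>-><C> s p, <C> is followed by s p with FIRST {s}. Thus FOLLOW(<C>) = {s}.
FOLLOW(<H>): in <C>-><E> <S> <K> <H>, the suffix after <H> is empty, so FOLLOW(<H>) ⊇ FOLLOW(<C>) = {s}. Thus FOLLOW(<H>) = {s}.
For <H> -> p r: FIRST(p r) = {p}, so it goes in M[<H>, t] for t ∈ {p}.
For <H> -> λ: FIRST(λ) = {λ}, so it goes in M[<H>, t] for t ∈ {}; since λ ∈ FIRST, also for every t ∈ FOLLOW(<H>) = {s}.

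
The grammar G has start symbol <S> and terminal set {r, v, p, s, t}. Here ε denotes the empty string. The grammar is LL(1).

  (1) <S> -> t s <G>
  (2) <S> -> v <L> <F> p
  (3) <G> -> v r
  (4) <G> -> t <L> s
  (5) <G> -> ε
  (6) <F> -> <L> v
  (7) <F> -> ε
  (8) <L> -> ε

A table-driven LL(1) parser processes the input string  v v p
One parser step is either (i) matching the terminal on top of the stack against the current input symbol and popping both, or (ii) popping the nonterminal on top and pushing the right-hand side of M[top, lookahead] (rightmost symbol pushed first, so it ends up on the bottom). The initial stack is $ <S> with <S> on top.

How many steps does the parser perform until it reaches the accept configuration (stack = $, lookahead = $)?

7

step 1: stack=$ <S>  input=v v p $  — expand <S> -> v <L> <F> p
step 2: stack=$ p <F> <L> v  input=v v p $  — match v
step 3: stack=$ p <F> <L>  input=v p $  — expand <L> -> ε
step 4: stack=$ p <F>  input=v p $  — expand <F> -> <L> v
step 5: stack=$ p v <L>  input=v p $  — expand <L> -> ε
step 6: stack=$ p v  input=v p $  — match v
step 7: stack=$ p  input=p $  — match p
Accept reached after 7 steps.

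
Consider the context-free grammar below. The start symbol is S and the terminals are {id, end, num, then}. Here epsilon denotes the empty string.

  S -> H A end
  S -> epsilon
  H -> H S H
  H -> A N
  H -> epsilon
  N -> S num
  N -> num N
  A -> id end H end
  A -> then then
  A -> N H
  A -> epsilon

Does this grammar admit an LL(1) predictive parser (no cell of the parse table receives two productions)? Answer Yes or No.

FIRST(S) = {epsilon, end, id, num, then}
FIRST(H) = {epsilon, end, id, num, then}
FIRST(N) = {end, id, num, then}
FIRST(A) = {epsilon, end, id, num, then}
FOLLOW(S) = {$, end, id, num, then}
FOLLOW(H) = {end, id, num, then}
FOLLOW(N) = {end, id, num, then}
FOLLOW(A) = {end, id, num, then}
Cell M[A, end] receives both A -> N H and A -> epsilon — the grammar is not LL(1).

No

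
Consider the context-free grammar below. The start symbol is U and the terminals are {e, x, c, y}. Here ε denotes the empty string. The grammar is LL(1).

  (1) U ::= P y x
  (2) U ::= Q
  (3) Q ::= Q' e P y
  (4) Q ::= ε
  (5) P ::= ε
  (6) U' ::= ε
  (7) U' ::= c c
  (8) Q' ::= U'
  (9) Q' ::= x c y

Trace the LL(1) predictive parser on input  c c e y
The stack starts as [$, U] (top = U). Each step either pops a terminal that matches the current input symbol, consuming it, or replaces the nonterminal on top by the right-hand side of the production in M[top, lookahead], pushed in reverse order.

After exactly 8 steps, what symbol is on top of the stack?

     Stack        Input      Action
  1  $ U          c c e y $  expand U ::= Q
  2  $ Q          c c e y $  expand Q ::= Q' e P y
  3  $ y P e Q'   c c e y $  expand Q' ::= U'
  4  $ y P e U'   c c e y $  expand U' ::= c c
  5  $ y P e c c  c c e y $  match c
  6  $ y P e c    c e y $    match c
  7  $ y P e      e y $      match e
  8  $ y P        y $        expand P ::= ε
Stack after step 8: $ y (top = y).

y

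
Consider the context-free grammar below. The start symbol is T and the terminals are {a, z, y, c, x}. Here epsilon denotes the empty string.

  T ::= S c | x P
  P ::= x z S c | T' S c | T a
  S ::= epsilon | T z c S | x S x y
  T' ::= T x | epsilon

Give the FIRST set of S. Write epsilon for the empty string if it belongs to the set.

{epsilon, c, x}

FIRST(T): from T::=S c we get {c, x}; from T::=x P we get {x}. So FIRST(T) = {c, x}.
FIRST(S): from S::=epsilon we get {epsilon}; from S::=T z c S we get {c, x}; from S::=x S x y we get {x}. So FIRST(S) = {epsilon, c, x}.
FIRST(T'): from T'::=T x we get {c, x}; from T'::=epsilon we get {epsilon}. So FIRST(T') = {epsilon, c, x}.
FIRST(P): from P::=x z S c we get {x}; from P::=T' S c we get {c, x}; from P::=T a we get {c, x}. So FIRST(P) = {c, x}.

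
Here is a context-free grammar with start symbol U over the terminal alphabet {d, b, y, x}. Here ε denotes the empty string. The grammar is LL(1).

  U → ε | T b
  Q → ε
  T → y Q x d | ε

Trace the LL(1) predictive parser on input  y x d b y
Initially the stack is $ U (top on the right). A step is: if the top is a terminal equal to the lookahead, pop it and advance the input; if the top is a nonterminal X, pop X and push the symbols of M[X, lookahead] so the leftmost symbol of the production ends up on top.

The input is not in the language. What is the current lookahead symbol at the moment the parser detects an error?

step 1: stack=$ U  input=y x d b y $  — expand U → T b
step 2: stack=$ b T  input=y x d b y $  — expand T → y Q x d
step 3: stack=$ b d x Q y  input=y x d b y $  — match y
step 4: stack=$ b d x Q  input=x d b y $  — expand Q → ε
step 5: stack=$ b d x  input=x d b y $  — match x
step 6: stack=$ b d  input=d b y $  — match d
step 7: stack=$ b  input=b y $  — match b
step 8: stack=$  input=y $  — error: stack empty but input remains

y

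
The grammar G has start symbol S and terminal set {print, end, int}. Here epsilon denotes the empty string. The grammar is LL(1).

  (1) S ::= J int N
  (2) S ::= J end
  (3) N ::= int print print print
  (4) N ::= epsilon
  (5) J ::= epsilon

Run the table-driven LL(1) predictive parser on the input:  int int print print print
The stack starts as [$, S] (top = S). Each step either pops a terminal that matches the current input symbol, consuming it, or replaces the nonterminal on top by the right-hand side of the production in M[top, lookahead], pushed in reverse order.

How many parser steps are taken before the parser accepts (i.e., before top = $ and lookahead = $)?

     Stack                    Input                        Action
  1  $ S                      int int print print print $  expand S ::= J int N
  2  $ N int J                int int print print print $  expand J ::= epsilon
  3  $ N int                  int int print print print $  match int
  4  $ N                      int print print print $      expand N ::= int print print print
  5  $ print print print int  int print print print $      match int
  6  $ print print print      print print print $          match print
  7  $ print print            print print $                match print
  8  $ print                  print $                      match print
Accept reached after 8 steps.

8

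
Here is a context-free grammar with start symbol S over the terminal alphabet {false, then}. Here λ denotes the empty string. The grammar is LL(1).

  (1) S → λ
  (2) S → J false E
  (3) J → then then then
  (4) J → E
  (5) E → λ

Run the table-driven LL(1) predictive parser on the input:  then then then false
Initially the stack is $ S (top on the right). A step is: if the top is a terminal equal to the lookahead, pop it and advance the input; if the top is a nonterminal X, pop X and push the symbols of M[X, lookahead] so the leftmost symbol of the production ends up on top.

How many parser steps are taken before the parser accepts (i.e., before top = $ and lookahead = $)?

7

step 1: stack=$ S  input=then then then false $  — expand S → J false E
step 2: stack=$ E false J  input=then then then false $  — expand J → then then then
step 3: stack=$ E false then then then  input=then then then false $  — match then
step 4: stack=$ E false then then  input=then then false $  — match then
step 5: stack=$ E false then  input=then false $  — match then
step 6: stack=$ E false  input=false $  — match false
step 7: stack=$ E  input=$  — expand E → λ
Accept reached after 7 steps.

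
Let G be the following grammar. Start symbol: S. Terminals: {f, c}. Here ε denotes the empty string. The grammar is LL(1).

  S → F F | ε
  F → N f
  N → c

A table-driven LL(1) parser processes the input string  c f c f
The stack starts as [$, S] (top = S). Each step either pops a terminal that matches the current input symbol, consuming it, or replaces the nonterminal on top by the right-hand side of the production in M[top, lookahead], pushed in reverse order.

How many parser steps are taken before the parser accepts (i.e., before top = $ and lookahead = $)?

step 1: stack=$ S  input=c f c f $  — expand S → F F
step 2: stack=$ F F  input=c f c f $  — expand F → N f
step 3: stack=$ F f N  input=c f c f $  — expand N → c
step 4: stack=$ F f c  input=c f c f $  — match c
step 5: stack=$ F f  input=f c f $  — match f
step 6: stack=$ F  input=c f $  — expand F → N f
step 7: stack=$ f N  input=c f $  — expand N → c
step 8: stack=$ f c  input=c f $  — match c
step 9: stack=$ f  input=f $  — match f
Accept reached after 9 steps.

9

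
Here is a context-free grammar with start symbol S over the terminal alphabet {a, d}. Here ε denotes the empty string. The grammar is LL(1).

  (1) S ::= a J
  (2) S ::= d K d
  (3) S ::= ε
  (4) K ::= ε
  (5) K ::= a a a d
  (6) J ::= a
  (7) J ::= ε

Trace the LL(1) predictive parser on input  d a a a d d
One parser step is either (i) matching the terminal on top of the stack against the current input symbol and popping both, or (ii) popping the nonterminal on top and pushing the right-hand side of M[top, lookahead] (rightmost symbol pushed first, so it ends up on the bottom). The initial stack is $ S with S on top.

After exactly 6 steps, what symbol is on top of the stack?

d

step 1: stack=$ S  input=d a a a d d $  — expand S ::= d K d
step 2: stack=$ d K d  input=d a a a d d $  — match d
step 3: stack=$ d K  input=a a a d d $  — expand K ::= a a a d
step 4: stack=$ d d a a a  input=a a a d d $  — match a
step 5: stack=$ d d a a  input=a a d d $  — match a
step 6: stack=$ d d a  input=a d d $  — match a
Stack after step 6: $ d d (top = d).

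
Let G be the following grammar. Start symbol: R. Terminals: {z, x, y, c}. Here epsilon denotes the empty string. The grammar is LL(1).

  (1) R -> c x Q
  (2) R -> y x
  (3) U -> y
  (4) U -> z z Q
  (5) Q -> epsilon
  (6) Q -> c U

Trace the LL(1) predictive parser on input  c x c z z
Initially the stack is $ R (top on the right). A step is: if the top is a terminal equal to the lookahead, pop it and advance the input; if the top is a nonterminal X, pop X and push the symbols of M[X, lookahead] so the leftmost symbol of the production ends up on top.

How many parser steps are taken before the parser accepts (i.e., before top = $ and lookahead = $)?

9

step 1: stack=$ R  input=c x c z z $  — expand R -> c x Q
step 2: stack=$ Q x c  input=c x c z z $  — match c
step 3: stack=$ Q x  input=x c z z $  — match x
step 4: stack=$ Q  input=c z z $  — expand Q -> c U
step 5: stack=$ U c  input=c z z $  — match c
step 6: stack=$ U  input=z z $  — expand U -> z z Q
step 7: stack=$ Q z z  input=z z $  — match z
step 8: stack=$ Q z  input=z $  — match z
step 9: stack=$ Q  input=$  — expand Q -> epsilon
Accept reached after 9 steps.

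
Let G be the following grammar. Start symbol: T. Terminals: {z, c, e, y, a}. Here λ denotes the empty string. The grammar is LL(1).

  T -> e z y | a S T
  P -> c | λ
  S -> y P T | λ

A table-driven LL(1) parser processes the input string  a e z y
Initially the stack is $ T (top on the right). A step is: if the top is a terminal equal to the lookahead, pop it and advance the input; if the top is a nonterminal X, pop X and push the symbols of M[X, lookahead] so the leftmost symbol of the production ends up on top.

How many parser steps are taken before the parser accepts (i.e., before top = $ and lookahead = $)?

7

step 1: stack=$ T  input=a e z y $  — expand T -> a S T
step 2: stack=$ T S a  input=a e z y $  — match a
step 3: stack=$ T S  input=e z y $  — expand S -> λ
step 4: stack=$ T  input=e z y $  — expand T -> e z y
step 5: stack=$ y z e  input=e z y $  — match e
step 6: stack=$ y z  input=z y $  — match z
step 7: stack=$ y  input=y $  — match y
Accept reached after 7 steps.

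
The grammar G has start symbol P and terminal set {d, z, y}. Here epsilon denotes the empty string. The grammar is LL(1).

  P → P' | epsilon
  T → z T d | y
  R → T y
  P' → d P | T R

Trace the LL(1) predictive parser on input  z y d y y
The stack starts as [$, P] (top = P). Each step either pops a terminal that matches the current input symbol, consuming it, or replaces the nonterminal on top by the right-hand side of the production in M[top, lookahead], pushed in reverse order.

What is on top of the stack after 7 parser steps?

R

step 1: stack=$ P  input=z y d y y $  — expand P → P'
step 2: stack=$ P'  input=z y d y y $  — expand P' → T R
step 3: stack=$ R T  input=z y d y y $  — expand T → z T d
step 4: stack=$ R d T z  input=z y d y y $  — match z
step 5: stack=$ R d T  input=y d y y $  — expand T → y
step 6: stack=$ R d y  input=y d y y $  — match y
step 7: stack=$ R d  input=d y y $  — match d
Stack after step 7: $ R (top = R).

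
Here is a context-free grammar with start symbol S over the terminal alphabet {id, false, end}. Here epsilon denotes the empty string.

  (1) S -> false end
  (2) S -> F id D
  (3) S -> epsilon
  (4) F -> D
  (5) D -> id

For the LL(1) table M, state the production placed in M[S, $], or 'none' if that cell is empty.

FIRST(D): from D->id we get {id}. So FIRST(D) = {id}.
FIRST(F): from F->D we get {id}. So FIRST(F) = {id}.
FIRST(S): from S->false end we get {false}; from S->F id D we get {id}; from S->epsilon we get {epsilon}. So FIRST(S) = {epsilon, false, id}.
FOLLOW(S) includes $ since S is the start symbol.
FOLLOW(S): S appears on no right-hand side. Thus FOLLOW(S) = {$}.
For S -> false end: FIRST(false end) = {false}, so it goes in M[S, t] for t ∈ {false}.
For S -> F id D: FIRST(F id D) = {id}, so it goes in M[S, t] for t ∈ {id}.
For S -> epsilon: FIRST(epsilon) = {epsilon}, so it goes in M[S, t] for t ∈ {}; since epsilon ∈ FIRST, also for every t ∈ FOLLOW(S) = {$}.

S -> epsilon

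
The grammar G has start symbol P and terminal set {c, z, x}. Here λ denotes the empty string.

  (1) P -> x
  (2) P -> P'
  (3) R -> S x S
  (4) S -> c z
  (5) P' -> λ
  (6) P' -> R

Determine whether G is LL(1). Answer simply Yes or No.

FIRST(P) = {λ, c, x}
FIRST(R) = {c}
FIRST(S) = {c}
FIRST(P') = {λ, c}
FOLLOW(P) = {$}
FOLLOW(R) = {$}
FOLLOW(S) = {$, x}
FOLLOW(P') = {$}
Each cell of M receives at most one production.

Yes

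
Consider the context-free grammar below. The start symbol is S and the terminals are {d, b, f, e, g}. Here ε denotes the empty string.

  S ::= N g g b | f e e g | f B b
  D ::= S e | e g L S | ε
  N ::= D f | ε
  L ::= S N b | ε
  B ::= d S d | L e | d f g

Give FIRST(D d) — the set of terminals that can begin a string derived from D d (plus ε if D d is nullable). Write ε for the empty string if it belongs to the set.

{d, e, f, g}

FIRST(S) = {e, f, g}  (via N g g b)
FIRST(D) = {ε, e, f, g}  (via S e)
FIRST(L) = {ε, e, f, g}  (via S N b)
FIRST(N) = {ε, e, f, g}  (via D f)
FIRST(B) = {d, e, f, g}  (via L e)
FIRST(D d): take FIRST of each symbol in turn, carrying on past any symbol whose FIRST contains ε; result {d, e, f, g}.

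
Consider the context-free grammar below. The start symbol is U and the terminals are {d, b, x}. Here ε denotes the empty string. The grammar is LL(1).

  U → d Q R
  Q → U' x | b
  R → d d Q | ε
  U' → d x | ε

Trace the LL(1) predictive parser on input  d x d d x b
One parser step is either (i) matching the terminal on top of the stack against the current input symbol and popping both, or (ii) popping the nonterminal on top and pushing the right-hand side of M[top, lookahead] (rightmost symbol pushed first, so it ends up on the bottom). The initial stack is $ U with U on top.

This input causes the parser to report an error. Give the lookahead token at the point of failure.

b

step 1: stack=$ U  input=d x d d x b $  — expand U → d Q R
step 2: stack=$ R Q d  input=d x d d x b $  — match d
step 3: stack=$ R Q  input=x d d x b $  — expand Q → U' x
step 4: stack=$ R x U'  input=x d d x b $  — expand U' → ε
step 5: stack=$ R x  input=x d d x b $  — match x
step 6: stack=$ R  input=d d x b $  — expand R → d d Q
step 7: stack=$ Q d d  input=d d x b $  — match d
step 8: stack=$ Q d  input=d x b $  — match d
step 9: stack=$ Q  input=x b $  — expand Q → U' x
step 10: stack=$ x U'  input=x b $  — expand U' → ε
step 11: stack=$ x  input=x b $  — match x
step 12: stack=$  input=b $  — error: stack empty but input remains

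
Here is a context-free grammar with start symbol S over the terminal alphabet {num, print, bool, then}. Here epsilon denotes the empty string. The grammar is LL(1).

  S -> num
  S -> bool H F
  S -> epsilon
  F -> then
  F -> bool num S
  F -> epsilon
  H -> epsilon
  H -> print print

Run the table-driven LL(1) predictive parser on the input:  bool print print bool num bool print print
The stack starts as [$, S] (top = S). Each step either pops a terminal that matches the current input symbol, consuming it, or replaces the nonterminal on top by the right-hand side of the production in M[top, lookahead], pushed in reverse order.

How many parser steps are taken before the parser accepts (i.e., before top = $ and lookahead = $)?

14

      Stack            Input                                         Action
   1  $ S              bool print print bool num bool print print $  expand S -> bool H F
   2  $ F H bool       bool print print bool num bool print print $  match bool
   3  $ F H            print print bool num bool print print $       expand H -> print print
   4  $ F print print  print print bool num bool print print $       match print
   5  $ F print        print bool num bool print print $             match print
   6  $ F              bool num bool print print $                   expand F -> bool num S
   7  $ S num bool     bool num bool print print $                   match bool
   8  $ S num          num bool print print $                        match num
   9  $ S              bool print print $                            expand S -> bool H F
  10  $ F H bool       bool print print $                            match bool
  11  $ F H            print print $                                 expand H -> print print
  12  $ F print print  print print $                                 match print
  13  $ F print        print $                                       match print
  14  $ F              $                                             expand F -> epsilon
Accept reached after 14 steps.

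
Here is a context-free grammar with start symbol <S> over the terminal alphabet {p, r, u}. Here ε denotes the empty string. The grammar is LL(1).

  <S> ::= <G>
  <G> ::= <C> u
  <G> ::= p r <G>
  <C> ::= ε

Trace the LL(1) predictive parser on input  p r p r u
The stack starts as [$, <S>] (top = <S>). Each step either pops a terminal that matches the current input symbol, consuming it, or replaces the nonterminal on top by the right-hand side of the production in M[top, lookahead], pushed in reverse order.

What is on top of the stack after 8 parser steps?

step 1: stack=$ <S>  input=p r p r u $  — expand <S> ::= <G>
step 2: stack=$ <G>  input=p r p r u $  — expand <G> ::= p r <G>
step 3: stack=$ <G> r p  input=p r p r u $  — match p
step 4: stack=$ <G> r  input=r p r u $  — match r
step 5: stack=$ <G>  input=p r u $  — expand <G> ::= p r <G>
step 6: stack=$ <G> r p  input=p r u $  — match p
step 7: stack=$ <G> r  input=r u $  — match r
step 8: stack=$ <G>  input=u $  — expand <G> ::= <C> u
Stack after step 8: $ u <C> (top = <C>).

<C>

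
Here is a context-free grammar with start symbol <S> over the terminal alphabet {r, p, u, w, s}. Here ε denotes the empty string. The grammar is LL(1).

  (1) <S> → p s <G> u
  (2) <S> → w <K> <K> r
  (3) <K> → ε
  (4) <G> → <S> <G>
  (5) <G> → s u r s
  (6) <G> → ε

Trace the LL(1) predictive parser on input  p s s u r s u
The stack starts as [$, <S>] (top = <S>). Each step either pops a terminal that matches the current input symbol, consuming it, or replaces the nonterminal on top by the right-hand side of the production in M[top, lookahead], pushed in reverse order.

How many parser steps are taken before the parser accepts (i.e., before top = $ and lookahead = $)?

9

step 1: stack=$ <S>  input=p s s u r s u $  — expand <S> → p s <G> u
step 2: stack=$ u <G> s p  input=p s s u r s u $  — match p
step 3: stack=$ u <G> s  input=s s u r s u $  — match s
step 4: stack=$ u <G>  input=s u r s u $  — expand <G> → s u r s
step 5: stack=$ u s r u s  input=s u r s u $  — match s
step 6: stack=$ u s r u  input=u r s u $  — match u
step 7: stack=$ u s r  input=r s u $  — match r
step 8: stack=$ u s  input=s u $  — match s
step 9: stack=$ u  input=u $  — match u
Accept reached after 9 steps.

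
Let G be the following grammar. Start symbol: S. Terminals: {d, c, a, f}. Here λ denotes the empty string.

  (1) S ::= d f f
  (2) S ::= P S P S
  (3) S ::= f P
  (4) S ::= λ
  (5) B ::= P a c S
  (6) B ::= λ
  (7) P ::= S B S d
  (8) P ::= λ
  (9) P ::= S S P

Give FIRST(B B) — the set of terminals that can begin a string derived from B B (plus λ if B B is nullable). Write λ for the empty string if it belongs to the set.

{λ, a, d, f}

FIRST(S): from S::=d f f we get {d}; from S::=P S P S we get {λ, a, d, f}; from S::=f P we get {f}; from S::=λ we get {λ}. So FIRST(S) = {λ, a, d, f}.
FIRST(B): from B::=P a c S we get {a, d, f}; from B::=λ we get {λ}. So FIRST(B) = {λ, a, d, f}.
FIRST(P): from P::=S B S d we get {a, d, f}; from P::=λ we get {λ}; from P::=S S P we get {λ, a, d, f}. So FIRST(P) = {λ, a, d, f}.
FIRST(B B): take FIRST of each symbol in turn, carrying on past any symbol whose FIRST contains λ; result {λ, a, d, f}.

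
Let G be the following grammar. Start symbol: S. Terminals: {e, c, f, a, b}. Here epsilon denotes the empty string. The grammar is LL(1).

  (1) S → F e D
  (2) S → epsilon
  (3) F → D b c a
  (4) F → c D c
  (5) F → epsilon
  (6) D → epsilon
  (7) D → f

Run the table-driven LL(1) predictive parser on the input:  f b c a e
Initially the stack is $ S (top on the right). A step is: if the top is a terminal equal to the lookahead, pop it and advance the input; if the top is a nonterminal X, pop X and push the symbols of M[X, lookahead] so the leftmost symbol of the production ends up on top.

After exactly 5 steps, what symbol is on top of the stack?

c

step 1: stack=$ S  input=f b c a e $  — expand S → F e D
step 2: stack=$ D e F  input=f b c a e $  — expand F → D b c a
step 3: stack=$ D e a c b D  input=f b c a e $  — expand D → f
step 4: stack=$ D e a c b f  input=f b c a e $  — match f
step 5: stack=$ D e a c b  input=b c a e $  — match b
Stack after step 5: $ D e a c (top = c).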